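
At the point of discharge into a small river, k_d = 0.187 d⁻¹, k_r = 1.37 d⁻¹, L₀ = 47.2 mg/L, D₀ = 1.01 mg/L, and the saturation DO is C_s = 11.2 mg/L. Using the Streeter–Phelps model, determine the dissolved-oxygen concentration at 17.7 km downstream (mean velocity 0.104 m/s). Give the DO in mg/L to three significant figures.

Travel time t = x/v = 17.7 km / (0.104 m/s) = 17700 m / 0.104 m/s = 170200 s = 1.970 d.
k_d L₀/(k_r−k_d) = 0.187×47.2/(1.37−0.187) = 8.826/1.183 = 7.461 mg/L.
e^(−k_d t) = e^(−0.187×1.970) = 0.6919; e^(−k_r t) = e^(−1.37×1.970) = 0.06730.
D = 7.461 × (0.6919 − 0.06730) + 1.01 × 0.06730 = 4.660 + 0.06797 = 4.728 mg/L.
DO = C_s − D = 11.2 − 4.728 = 6.472 mg/L.

DO ≈ 6.47 mg/L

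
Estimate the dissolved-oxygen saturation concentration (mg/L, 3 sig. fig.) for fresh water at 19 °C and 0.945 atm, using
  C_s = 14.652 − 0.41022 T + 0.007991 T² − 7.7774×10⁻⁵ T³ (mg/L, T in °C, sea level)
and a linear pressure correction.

C_s ≈ 8.70 mg/L

At sea level: C_s = 14.652 − 0.41022×19 + 0.007991×19² − 7.7774×10⁻⁵×19³ = 9.209 mg/L.
Pressure correction: C_s' = 9.209 × 0.945 = 8.703 mg/L.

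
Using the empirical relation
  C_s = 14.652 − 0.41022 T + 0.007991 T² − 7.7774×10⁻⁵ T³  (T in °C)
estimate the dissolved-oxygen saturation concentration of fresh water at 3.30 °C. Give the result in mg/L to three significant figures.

C_s = 14.652 − 0.41022×3.30 + 0.007991×3.30² − 7.7774×10⁻⁵×3.30³ = 13.38 mg/L.

C_s ≈ 13.4 mg/L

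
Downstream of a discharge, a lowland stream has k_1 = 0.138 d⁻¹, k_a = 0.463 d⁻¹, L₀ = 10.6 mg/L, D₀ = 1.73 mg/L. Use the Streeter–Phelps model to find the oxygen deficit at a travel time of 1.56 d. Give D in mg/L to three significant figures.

D ≈ 2.28 mg/L

k_1 L₀/(k_a−k_1) = 0.138×10.6/(0.463−0.138) = 1.463/0.3250 = 4.501 mg/L.
e^(−k_1 t) = e^(−0.138×1.560) = 0.8063; e^(−k_a t) = e^(−0.463×1.560) = 0.4856.
D = 4.501 × (0.8063 − 0.4856) + 1.73 × 0.4856 = 1.443 + 0.8402 = 2.283 mg/L.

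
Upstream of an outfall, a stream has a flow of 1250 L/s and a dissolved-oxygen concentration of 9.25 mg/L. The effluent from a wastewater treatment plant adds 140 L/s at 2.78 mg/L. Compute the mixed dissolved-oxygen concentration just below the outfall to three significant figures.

8.60 mg/L

Flow-weighted mixing: C = (Q_r C_r + Q_w C_w)/(Q_r + Q_w)
= (1250×9.25 + 140×2.78)/(1250 + 140) = 11950/1390 = 8.598 mg/L.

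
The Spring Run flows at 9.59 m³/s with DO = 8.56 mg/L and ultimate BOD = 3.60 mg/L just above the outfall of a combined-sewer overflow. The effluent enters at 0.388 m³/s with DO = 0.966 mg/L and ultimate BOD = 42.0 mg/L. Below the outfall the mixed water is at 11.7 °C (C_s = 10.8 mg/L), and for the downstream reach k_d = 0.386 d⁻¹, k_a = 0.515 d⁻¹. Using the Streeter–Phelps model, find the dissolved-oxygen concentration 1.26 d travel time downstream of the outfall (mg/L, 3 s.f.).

Mixed DO = (9.59×8.56 + 0.388×0.966)/(9.59+0.388) = 82.47/9.978 = 8.265 mg/L.
Mixed L₀ = (9.59×3.60 + 0.388×42.0)/(9.978) = 50.82/9.978 = 5.093 mg/L.
Initial deficit D₀ = C_s − DO₀ = 10.8 − 8.265 = 2.535 mg/L.
D(1.26) = [0.386×5.093/(0.515−0.386)](e^(−0.386×1.26) − e^(−0.515×1.26)) + 2.535 e^(−0.515×1.26)
= 15.24 × (0.6149 − 0.5226) + 2.535 × 0.5226 = 2.731 mg/L.
DO = 10.8 − 2.731 = 8.069 mg/L.

DO ≈ 8.07 mg/L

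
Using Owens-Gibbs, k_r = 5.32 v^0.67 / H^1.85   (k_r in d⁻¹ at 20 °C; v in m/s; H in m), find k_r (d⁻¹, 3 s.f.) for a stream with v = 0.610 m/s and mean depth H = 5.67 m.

k_r ≈ 0.154 d⁻¹

k_r = 5.32 × 0.610^0.67 / 5.67^1.85 = 5.32 × 0.7181 / 24.78 = 0.1542 d⁻¹.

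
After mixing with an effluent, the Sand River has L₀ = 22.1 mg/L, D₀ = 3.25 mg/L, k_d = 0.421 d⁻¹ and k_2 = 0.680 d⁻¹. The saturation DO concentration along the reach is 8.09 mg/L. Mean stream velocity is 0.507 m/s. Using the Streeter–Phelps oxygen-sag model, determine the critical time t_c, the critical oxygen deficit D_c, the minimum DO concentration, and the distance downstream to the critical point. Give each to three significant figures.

t_c = [1/(k_2−k_d)] ln[(k_2/k_d)(1 − D₀(k_2−k_d)/(k_d L₀))]
= [1/(0.680−0.421)] ln[(0.680/0.421)(1 − 3.25×0.2590/(0.421×22.1))]
= (1/0.2590) ln[1.615 × 0.9095] = 3.861 × ln(1.469) = 3.861 × 0.3846 = 1.485 d.
L(t_c) = L₀ e^(−k_d t_c) = 22.1 × 0.5351 = 11.83 mg/L, and at the critical point k_2 D_c = k_d L, so D_c = (0.421/0.680) × 11.83 = 7.322 mg/L.
Minimum DO = C_s − D_c = 8.09 − 7.322 = 0.7678 mg/L.
x_c = v t_c = 0.507 m/s × 1.485 d × 86400 s/d = 65050 m ≈ 65.1 km.

t_c ≈ 1.49 d; D_c ≈ 7.32 mg/L; min DO ≈ 0.768 mg/L; x_c ≈ 65.1 km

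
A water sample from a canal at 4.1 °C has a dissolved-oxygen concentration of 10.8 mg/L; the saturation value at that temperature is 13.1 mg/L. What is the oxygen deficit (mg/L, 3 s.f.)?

D ≈ 2.30 mg/L

D = C_s − C = 13.1 − 10.8 = 2.30 mg/L.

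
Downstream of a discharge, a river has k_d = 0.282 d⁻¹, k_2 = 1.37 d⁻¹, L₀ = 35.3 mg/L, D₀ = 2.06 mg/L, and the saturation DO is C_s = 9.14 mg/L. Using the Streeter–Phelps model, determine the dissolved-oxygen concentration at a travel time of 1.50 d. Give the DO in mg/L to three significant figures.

DO ≈ 4.05 mg/L

k_d L₀/(k_2−k_d) = 0.282×35.3/(1.37−0.282) = 9.955/1.088 = 9.149 mg/L.
e^(−k_d t) = e^(−0.282×1.500) = 0.6551; e^(−k_2 t) = e^(−1.37×1.500) = 0.1281.
D = 9.149 × (0.6551 − 0.1281) + 2.06 × 0.1281 = 4.822 + 0.2639 = 5.086 mg/L.
DO = C_s − D = 9.14 − 5.086 = 4.054 mg/L.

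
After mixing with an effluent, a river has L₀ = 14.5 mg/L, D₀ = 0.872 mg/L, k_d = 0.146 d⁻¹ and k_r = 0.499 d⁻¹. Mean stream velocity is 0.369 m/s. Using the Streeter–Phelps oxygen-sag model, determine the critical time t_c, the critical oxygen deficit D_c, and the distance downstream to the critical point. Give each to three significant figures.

t_c ≈ 3.04 d; D_c ≈ 2.72 mg/L; x_c ≈ 96.8 km

With k_r/k_d = 3.418 and 1 − D₀(k_r−k_d)/(k_d L₀) = 0.8546,
t_c = ln(3.418 × 0.8546) / (0.499 − 0.146) = ln(2.921) / 0.3530 = 1.072/0.3530 = 3.036 d.
D_c = (k_d/k_r) L₀ e^(−k_d t_c) = (0.146/0.499) × 14.5 × e^(−0.146×3.036) = 0.2926 × 14.5 × 0.6419 = 2.723 mg/L.
x_c = v t_c = 0.369 m/s × 3.036 d × 86400 s/d = 96810 m ≈ 96.8 km.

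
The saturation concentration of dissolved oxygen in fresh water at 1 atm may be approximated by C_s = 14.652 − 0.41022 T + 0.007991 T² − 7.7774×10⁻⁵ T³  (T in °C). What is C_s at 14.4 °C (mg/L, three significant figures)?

C_s ≈ 10.2 mg/L

C_s = 14.652 − 0.41022×14.4 + 0.007991×14.4² − 7.7774×10⁻⁵×14.4³ = 10.17 mg/L.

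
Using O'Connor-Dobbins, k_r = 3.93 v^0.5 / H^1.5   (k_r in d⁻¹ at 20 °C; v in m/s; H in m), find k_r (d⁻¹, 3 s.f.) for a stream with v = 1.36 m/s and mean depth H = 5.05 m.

k_r = 3.93 × 1.36^0.5 / 5.05^1.5 = 3.93 × 1.166 / 11.35 = 0.4039 d⁻¹.

k_r ≈ 0.404 d⁻¹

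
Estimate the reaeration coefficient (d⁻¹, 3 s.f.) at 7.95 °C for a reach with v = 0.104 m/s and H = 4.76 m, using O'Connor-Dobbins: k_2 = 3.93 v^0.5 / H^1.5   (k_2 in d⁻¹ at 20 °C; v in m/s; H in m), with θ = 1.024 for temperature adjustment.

k_2(20) = 3.93 × 0.104^0.5 / 4.76^1.5 = 3.93 × 0.3225 / 10.39 = 0.1220 d⁻¹.
k_2(7.95) = 0.1220 × 1.024^(7.95−20) = 0.1220 × 0.7514 = 0.09170 d⁻¹.

k_2 ≈ 0.0917 d⁻¹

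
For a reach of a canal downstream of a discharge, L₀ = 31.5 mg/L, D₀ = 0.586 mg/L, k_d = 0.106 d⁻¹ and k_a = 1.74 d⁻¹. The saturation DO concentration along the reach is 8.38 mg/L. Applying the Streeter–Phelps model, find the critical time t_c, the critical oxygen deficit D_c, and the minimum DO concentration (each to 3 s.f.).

t_c = [1/(k_a−k_d)] ln[(k_a/k_d)(1 − D₀(k_a−k_d)/(k_d L₀))]
= [1/(1.74−0.106)] ln[(1.74/0.106)(1 − 0.586×1.634/(0.106×31.5))]
= (1/1.634) ln[16.42 × 0.7132] = 0.6120 × ln(11.71) = 0.6120 × 2.460 = 1.506 d.
L(t_c) = L₀ e^(−k_d t_c) = 31.5 × 0.8525 = 26.85 mg/L, and at the critical point k_a D_c = k_d L, so D_c = (0.106/1.74) × 26.85 = 1.636 mg/L.
Minimum DO = C_s − D_c = 8.38 − 1.636 = 6.744 mg/L.

t_c ≈ 1.51 d; D_c ≈ 1.64 mg/L; min DO ≈ 6.74 mg/L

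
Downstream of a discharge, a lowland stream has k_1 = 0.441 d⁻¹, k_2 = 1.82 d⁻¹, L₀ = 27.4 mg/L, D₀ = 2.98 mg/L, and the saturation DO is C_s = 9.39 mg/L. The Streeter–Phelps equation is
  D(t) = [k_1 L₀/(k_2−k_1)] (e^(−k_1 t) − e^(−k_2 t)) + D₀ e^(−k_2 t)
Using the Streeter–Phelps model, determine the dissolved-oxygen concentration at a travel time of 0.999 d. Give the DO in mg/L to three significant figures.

DO ≈ 4.69 mg/L

k_1 L₀/(k_2−k_1) = 0.441×27.4/(1.82−0.441) = 12.08/1.379 = 8.762 mg/L.
e^(−k_1 t) = e^(−0.441×0.9990) = 0.6437; e^(−k_2 t) = e^(−1.82×0.9990) = 0.1623.
D = 8.762 × (0.6437 − 0.1623) + 2.98 × 0.1623 = 4.218 + 0.4837 = 4.702 mg/L.
DO = C_s − D = 9.39 − 4.702 = 4.688 mg/L.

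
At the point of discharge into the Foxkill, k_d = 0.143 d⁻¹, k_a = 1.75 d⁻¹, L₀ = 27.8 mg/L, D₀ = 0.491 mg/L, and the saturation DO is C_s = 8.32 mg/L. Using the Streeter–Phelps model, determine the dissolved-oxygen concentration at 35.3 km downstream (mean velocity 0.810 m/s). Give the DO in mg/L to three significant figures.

DO ≈ 6.84 mg/L

Travel time t = x/v = 35.3 km / (0.810 m/s) = 35300 m / 0.810 m/s = 43580 s = 0.5044 d.
k_d L₀/(k_a−k_d) = 0.143×27.8/(1.75−0.143) = 3.975/1.607 = 2.474 mg/L.
e^(−k_d t) = e^(−0.143×0.5044) = 0.9304; e^(−k_a t) = e^(−1.75×0.5044) = 0.4137.
D = 2.474 × (0.9304 − 0.4137) + 0.491 × 0.4137 = 1.278 + 0.2031 = 1.481 mg/L.
DO = C_s − D = 8.32 − 1.481 = 6.839 mg/L.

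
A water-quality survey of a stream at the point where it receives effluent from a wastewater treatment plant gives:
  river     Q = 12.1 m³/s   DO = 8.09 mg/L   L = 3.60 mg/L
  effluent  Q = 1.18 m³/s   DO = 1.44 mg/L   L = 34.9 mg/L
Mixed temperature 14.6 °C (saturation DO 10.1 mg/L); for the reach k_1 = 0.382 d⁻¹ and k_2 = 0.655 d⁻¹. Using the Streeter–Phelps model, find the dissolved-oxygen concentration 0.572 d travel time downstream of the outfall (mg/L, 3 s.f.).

DO ≈ 7.27 mg/L

Mixed DO = (12.1×8.09 + 1.18×1.44)/(12.1+1.18) = 99.59/13.28 = 7.499 mg/L.
Mixed L₀ = (12.1×3.60 + 1.18×34.9)/(13.28) = 84.74/13.28 = 6.381 mg/L.
Initial deficit D₀ = C_s − DO₀ = 10.1 − 7.499 = 2.601 mg/L.
D(0.572) = [0.382×6.381/(0.655−0.382)](e^(−0.382×0.572) − e^(−0.655×0.572)) + 2.601 e^(−0.655×0.572)
= 8.929 × (0.8037 − 0.6875) + 2.601 × 0.6875 = 2.826 mg/L.
DO = 10.1 − 2.826 = 7.274 mg/L.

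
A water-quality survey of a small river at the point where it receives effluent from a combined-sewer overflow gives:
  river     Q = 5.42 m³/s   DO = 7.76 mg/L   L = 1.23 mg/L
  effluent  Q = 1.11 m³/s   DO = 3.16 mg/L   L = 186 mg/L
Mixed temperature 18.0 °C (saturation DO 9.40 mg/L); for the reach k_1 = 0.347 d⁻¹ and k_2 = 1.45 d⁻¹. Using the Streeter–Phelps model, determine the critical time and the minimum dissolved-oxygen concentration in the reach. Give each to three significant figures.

Mixed DO = (5.42×7.76 + 1.11×3.16)/(5.42+1.11) = 45.57/6.530 = 6.978 mg/L.
Mixed L₀ = (5.42×1.23 + 1.11×186)/(6.530) = 213.1/6.530 = 32.64 mg/L.
Initial deficit D₀ = C_s − DO₀ = 9.40 − 6.978 = 2.422 mg/L.
t_c = (1/1.103) ln[(1.45/0.347)(1 − 2.422×1.103/(0.347×32.64))] = 0.9066 × ln(3.193) = 1.053 d.
D_c = (0.347/1.45) × 32.64 × e^(−0.347×1.053) = 0.2393 × 32.64 × 0.6940 = 5.421 mg/L.
Minimum DO = 9.40 − 5.421 = 3.979 mg/L.

t_c ≈ 1.05 d; minimum DO ≈ 3.98 mg/L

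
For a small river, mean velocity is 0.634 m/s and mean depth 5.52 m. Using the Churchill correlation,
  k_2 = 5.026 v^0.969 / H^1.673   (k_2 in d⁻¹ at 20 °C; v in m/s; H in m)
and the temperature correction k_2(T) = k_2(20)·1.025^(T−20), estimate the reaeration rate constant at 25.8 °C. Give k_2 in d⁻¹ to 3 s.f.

k_2(20) = 5.026 × 0.634^0.969 / 5.52^1.673 = 5.026 × 0.6430 / 17.43 = 0.1854 d⁻¹.
k_2(25.8) = 0.1854 × 1.025^(25.8−20) = 0.1854 × 1.154 = 0.2140 d⁻¹.

k_2 ≈ 0.214 d⁻¹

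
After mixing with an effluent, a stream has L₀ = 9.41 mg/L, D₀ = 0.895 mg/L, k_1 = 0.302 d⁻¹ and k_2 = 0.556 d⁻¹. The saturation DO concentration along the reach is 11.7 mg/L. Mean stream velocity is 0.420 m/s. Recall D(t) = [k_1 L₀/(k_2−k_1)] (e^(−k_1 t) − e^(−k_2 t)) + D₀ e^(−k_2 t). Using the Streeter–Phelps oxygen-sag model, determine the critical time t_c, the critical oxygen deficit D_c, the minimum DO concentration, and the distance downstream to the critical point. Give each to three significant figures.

t_c ≈ 2.07 d; D_c ≈ 2.73 mg/L; min DO ≈ 8.97 mg/L; x_c ≈ 75.3 km

With k_2/k_1 = 1.841 and 1 − D₀(k_2−k_1)/(k_1 L₀) = 0.9200,
t_c = ln(1.841 × 0.9200) / (0.556 − 0.302) = ln(1.694) / 0.2540 = 0.5270/0.2540 = 2.075 d.
L(t_c) = L₀ e^(−k_1 t_c) = 9.41 × 0.5344 = 5.029 mg/L, and at the critical point k_2 D_c = k_1 L, so D_c = (0.302/0.556) × 5.029 = 2.732 mg/L.
Minimum DO = C_s − D_c = 11.7 − 2.732 = 8.968 mg/L.
x_c = v t_c = 0.420 m/s × 2.075 d × 86400 s/d = 75290 m ≈ 75.3 km.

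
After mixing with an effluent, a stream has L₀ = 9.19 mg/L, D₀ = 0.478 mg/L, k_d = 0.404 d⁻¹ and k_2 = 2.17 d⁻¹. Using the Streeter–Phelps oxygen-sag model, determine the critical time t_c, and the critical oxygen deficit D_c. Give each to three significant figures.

t_c ≈ 0.806 d; D_c ≈ 1.24 mg/L

t_c = [1/(k_2−k_d)] ln[(k_2/k_d)(1 − D₀(k_2−k_d)/(k_d L₀))]
= [1/(2.17−0.404)] ln[(2.17/0.404)(1 − 0.478×1.766/(0.404×9.19))]
= (1/1.766) ln[5.371 × 0.7726] = 0.5663 × ln(4.150) = 0.5663 × 1.423 = 0.8058 d.
D_c = (k_d/k_2) L₀ e^(−k_d t_c) = (0.404/2.17) × 9.19 × e^(−0.404×0.8058) = 0.1862 × 9.19 × 0.7221 = 1.236 mg/L.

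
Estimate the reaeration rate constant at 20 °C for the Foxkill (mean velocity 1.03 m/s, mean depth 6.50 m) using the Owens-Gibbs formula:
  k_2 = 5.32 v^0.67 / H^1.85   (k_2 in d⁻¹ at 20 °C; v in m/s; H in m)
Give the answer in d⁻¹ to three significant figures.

k_2 ≈ 0.170 d⁻¹

k_2 = 5.32 × 1.03^0.67 / 6.50^1.85 = 5.32 × 1.020 / 31.91 = 0.1701 d⁻¹.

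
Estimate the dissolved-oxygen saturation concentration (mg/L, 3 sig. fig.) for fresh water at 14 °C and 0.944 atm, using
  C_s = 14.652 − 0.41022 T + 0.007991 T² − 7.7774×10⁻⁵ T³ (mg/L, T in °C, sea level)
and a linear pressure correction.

At sea level: C_s = 14.652 − 0.41022×14 + 0.007991×14² − 7.7774×10⁻⁵×14³ = 10.26 mg/L.
Pressure correction: C_s' = 10.26 × 0.944 = 9.687 mg/L.

C_s ≈ 9.69 mg/L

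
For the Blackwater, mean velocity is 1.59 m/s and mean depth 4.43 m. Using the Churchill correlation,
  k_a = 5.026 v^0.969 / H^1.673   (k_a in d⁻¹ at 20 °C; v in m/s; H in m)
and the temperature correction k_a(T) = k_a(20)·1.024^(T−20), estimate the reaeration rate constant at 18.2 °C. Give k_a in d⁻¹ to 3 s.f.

k_a ≈ 0.626 d⁻¹

k_a(20) = 5.026 × 1.59^0.969 / 4.43^1.673 = 5.026 × 1.567 / 12.06 = 0.6530 d⁻¹.
k_a(18.2) = 0.6530 × 1.024^(18.2−20) = 0.6530 × 0.9582 = 0.6258 d⁻¹.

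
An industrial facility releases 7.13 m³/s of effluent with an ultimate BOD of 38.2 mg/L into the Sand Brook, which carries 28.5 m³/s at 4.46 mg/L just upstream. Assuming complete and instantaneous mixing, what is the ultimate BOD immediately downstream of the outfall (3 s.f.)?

Flow-weighted mixing: C = (Q_r C_r + Q_w C_w)/(Q_r + Q_w)
= (28.5×4.46 + 7.13×38.2)/(28.5 + 7.13) = 399.5/35.63 = 11.21 mg/L.

11.2 mg/L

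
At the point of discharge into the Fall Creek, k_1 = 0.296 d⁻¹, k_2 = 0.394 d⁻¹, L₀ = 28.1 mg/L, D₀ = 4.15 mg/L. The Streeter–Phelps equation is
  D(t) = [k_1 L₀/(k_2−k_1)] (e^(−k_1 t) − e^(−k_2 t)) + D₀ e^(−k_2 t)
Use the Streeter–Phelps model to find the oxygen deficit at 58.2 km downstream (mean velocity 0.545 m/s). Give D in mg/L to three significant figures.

D ≈ 9.27 mg/L

Travel time t = x/v = 58.2 km / (0.545 m/s) = 58200 m / 0.545 m/s = 106800 s = 1.236 d.
k_1 L₀/(k_2−k_1) = 0.296×28.1/(0.394−0.296) = 8.318/0.09800 = 84.87 mg/L.
e^(−k_1 t) = e^(−0.296×1.236) = 0.6936; e^(−k_2 t) = e^(−0.394×1.236) = 0.6145.
D = 84.87 × (0.6936 − 0.6145) + 4.15 × 0.6145 = 6.716 + 2.550 = 9.266 mg/L.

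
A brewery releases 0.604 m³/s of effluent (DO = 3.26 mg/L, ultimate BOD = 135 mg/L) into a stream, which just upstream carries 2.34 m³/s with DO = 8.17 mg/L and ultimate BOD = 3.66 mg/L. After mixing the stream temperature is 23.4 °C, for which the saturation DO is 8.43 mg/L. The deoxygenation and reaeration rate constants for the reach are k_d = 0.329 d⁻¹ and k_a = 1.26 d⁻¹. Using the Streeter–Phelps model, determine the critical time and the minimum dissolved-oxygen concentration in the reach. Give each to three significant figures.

t_c ≈ 1.31 d; minimum DO ≈ 3.23 mg/L

Mixed DO = (2.34×8.17 + 0.604×3.26)/(2.34+0.604) = 21.09/2.944 = 7.163 mg/L.
Mixed L₀ = (2.34×3.66 + 0.604×135)/(2.944) = 90.10/2.944 = 30.61 mg/L.
Initial deficit D₀ = C_s − DO₀ = 8.43 − 7.163 = 1.267 mg/L.
t_c = (1/0.9310) ln[(1.26/0.329)(1 − 1.267×0.9310/(0.329×30.61))] = 1.074 × ln(3.381) = 1.308 d.
D_c = (0.329/1.26) × 30.61 × e^(−0.329×1.308) = 0.2611 × 30.61 × 0.6502 = 5.196 mg/L.
Minimum DO = 8.43 − 5.196 = 3.234 mg/L.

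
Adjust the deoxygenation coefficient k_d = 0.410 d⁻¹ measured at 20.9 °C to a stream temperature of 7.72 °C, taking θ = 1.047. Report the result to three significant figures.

k_d(T₂) = k_d(T₁) · θ^(T₂−T₁) = 0.410 × 1.047^(7.72−20.9)
= 0.410 × 1.047^-13.2 = 0.410 × 0.5459 = 0.2238 d⁻¹.

k_d ≈ 0.224 d⁻¹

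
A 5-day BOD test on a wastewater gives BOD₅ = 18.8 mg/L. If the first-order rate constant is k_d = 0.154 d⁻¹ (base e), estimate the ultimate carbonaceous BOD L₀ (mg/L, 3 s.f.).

L₀ ≈ 35.0 mg/L

BOD₅ = L₀(1 − e^(−5k_d)) ⇒ L₀ = BOD₅ / (1 − e^(−5×0.154))
= 18.8 / (1 − 0.4630) = 18.8 / 0.5370 = 35.01 mg/L.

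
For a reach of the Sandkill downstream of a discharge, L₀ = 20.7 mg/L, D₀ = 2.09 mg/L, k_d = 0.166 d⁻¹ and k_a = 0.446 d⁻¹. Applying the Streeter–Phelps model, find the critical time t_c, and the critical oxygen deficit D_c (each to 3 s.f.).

t_c ≈ 2.86 d; D_c ≈ 4.79 mg/L

At the critical point dD/dt = 0, so k_d L₀ e^(−k_d t) = k_a D. Substituting D(t) from the Streeter–Phelps equation and solving for t gives
t_c = ln[(k_a/k_d)(1 − D₀(k_a−k_d)/(k_d L₀))] / (k_a−k_d).
Here k_a−k_d = 0.2800 d⁻¹ and 1 − D₀(k_a−k_d)/(k_d L₀) = 1 − 2.09×0.2800/(0.166×20.7) = 0.8297, so
t_c = ln(2.687 × 0.8297) / 0.2800 = 0.8016 / 0.2800 = 2.863 d.
D_c = (k_d/k_a) L₀ e^(−k_d t_c) = (0.166/0.446) × 20.7 × e^(−0.166×2.863) = 0.3722 × 20.7 × 0.6217 = 4.790 mg/L.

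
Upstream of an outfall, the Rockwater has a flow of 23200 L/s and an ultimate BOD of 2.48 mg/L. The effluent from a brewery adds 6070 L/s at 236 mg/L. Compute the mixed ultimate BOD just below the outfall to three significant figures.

Flow-weighted mixing: C = (Q_r C_r + Q_w C_w)/(Q_r + Q_w)
= (23200×2.48 + 6070×236)/(23200 + 6070) = 1.490×10^6/29270 = 50.91 mg/L.

50.9 mg/L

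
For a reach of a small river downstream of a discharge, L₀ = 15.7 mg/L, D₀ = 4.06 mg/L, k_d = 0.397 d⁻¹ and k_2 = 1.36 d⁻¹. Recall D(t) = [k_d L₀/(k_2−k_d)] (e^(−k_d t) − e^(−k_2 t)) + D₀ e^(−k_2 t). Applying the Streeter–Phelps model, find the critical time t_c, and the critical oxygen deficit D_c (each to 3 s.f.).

With k_2/k_d = 3.426 and 1 − D₀(k_2−k_d)/(k_d L₀) = 0.3727,
t_c = ln(3.426 × 0.3727) / (1.36 − 0.397) = ln(1.277) / 0.9630 = 0.2444/0.9630 = 0.2538 d.
D_c = (k_d/k_2) L₀ e^(−k_d t_c) = (0.397/1.36) × 15.7 × e^(−0.397×0.2538) = 0.2919 × 15.7 × 0.9042 = 4.144 mg/L.

t_c ≈ 0.254 d; D_c ≈ 4.14 mg/L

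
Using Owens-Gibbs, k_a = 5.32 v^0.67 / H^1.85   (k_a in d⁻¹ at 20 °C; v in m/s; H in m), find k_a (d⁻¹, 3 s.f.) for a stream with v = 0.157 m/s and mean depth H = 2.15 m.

k_a = 5.32 × 0.157^0.67 / 2.15^1.85 = 5.32 × 0.2892 / 4.121 = 0.3734 d⁻¹.

k_a ≈ 0.373 d⁻¹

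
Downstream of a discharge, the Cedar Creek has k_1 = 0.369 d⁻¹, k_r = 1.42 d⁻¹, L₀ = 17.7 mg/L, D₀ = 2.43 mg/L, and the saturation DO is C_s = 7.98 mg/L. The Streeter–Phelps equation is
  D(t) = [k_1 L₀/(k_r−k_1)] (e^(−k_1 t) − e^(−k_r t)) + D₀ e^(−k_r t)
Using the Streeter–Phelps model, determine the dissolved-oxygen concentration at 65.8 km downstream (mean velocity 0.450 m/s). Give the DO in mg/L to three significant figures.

Travel time t = x/v = 65.8 km / (0.450 m/s) = 65800 m / 0.450 m/s = 146200 s = 1.692 d.
k_1 L₀/(k_r−k_1) = 0.369×17.7/(1.42−0.369) = 6.531/1.051 = 6.214 mg/L.
e^(−k_1 t) = e^(−0.369×1.692) = 0.5355; e^(−k_r t) = e^(−1.42×1.692) = 0.09043.
D = 6.214 × (0.5355 − 0.09043) + 2.43 × 0.09043 = 2.766 + 0.2197 = 2.986 mg/L.
DO = C_s − D = 7.98 − 2.986 = 4.994 mg/L.

DO ≈ 4.99 mg/L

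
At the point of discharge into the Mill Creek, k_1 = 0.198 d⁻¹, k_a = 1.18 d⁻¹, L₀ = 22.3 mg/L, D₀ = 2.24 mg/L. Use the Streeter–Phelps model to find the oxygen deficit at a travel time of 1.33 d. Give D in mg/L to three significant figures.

k_1 L₀/(k_a−k_1) = 0.198×22.3/(1.18−0.198) = 4.415/0.9820 = 4.496 mg/L.
e^(−k_1 t) = e^(−0.198×1.330) = 0.7685; e^(−k_a t) = e^(−1.18×1.330) = 0.2082.
D = 4.496 × (0.7685 − 0.2082) + 2.24 × 0.2082 = 2.519 + 0.4663 = 2.986 mg/L.

D ≈ 2.99 mg/L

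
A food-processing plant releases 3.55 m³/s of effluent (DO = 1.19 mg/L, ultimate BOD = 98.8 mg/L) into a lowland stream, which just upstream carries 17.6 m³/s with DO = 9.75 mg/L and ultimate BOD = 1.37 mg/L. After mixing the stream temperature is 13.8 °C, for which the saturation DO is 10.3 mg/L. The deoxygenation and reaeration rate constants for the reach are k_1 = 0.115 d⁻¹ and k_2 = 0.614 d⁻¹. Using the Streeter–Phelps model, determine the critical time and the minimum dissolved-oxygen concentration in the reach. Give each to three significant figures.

t_c ≈ 2.02 d; minimum DO ≈ 7.67 mg/L

Mixed DO = (17.6×9.75 + 3.55×1.19)/(17.6+3.55) = 175.8/21.15 = 8.313 mg/L.
Mixed L₀ = (17.6×1.37 + 3.55×98.8)/(21.15) = 374.9/21.15 = 17.72 mg/L.
Initial deficit D₀ = C_s − DO₀ = 10.3 − 8.313 = 1.987 mg/L.
t_c = (1/0.4990) ln[(0.614/0.115)(1 − 1.987×0.4990/(0.115×17.72))] = 2.004 × ln(2.742) = 2.022 d.
D_c = (0.115/0.614) × 17.72 × e^(−0.115×2.022) = 0.1873 × 17.72 × 0.7926 = 2.631 mg/L.
Minimum DO = 10.3 − 2.631 = 7.669 mg/L.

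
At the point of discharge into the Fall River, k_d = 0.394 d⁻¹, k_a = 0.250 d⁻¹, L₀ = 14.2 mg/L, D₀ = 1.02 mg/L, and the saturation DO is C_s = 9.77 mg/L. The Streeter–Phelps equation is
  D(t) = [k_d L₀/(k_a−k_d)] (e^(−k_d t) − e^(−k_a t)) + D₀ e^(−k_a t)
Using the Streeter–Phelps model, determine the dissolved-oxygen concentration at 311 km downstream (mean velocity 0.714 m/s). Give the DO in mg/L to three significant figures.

Travel time t = x/v = 311 km / (0.714 m/s) = 311000 m / 0.714 m/s = 435600 s = 5.041 d.
k_d L₀/(k_a−k_d) = 0.394×14.2/(0.250−0.394) = 5.595/-0.1440 = -38.85 mg/L.
e^(−k_d t) = e^(−0.394×5.041) = 0.1372; e^(−k_a t) = e^(−0.250×5.041) = 0.2836.
D = -38.85 × (0.1372 − 0.2836) + 1.02 × 0.2836 = 5.686 + 0.2892 = 5.976 mg/L.
DO = C_s − D = 9.77 − 5.976 = 3.794 mg/L.

DO ≈ 3.79 mg/L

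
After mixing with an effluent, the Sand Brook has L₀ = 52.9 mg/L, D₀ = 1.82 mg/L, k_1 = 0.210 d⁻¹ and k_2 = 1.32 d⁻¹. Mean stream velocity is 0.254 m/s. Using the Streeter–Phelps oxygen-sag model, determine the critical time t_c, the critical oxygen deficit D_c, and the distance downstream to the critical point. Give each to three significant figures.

With k_2/k_1 = 6.286 and 1 − D₀(k_2−k_1)/(k_1 L₀) = 0.8181,
t_c = ln(6.286 × 0.8181) / (1.32 − 0.210) = ln(5.143) / 1.110 = 1.638/1.110 = 1.475 d.
L(t_c) = L₀ e^(−k_1 t_c) = 52.9 × 0.7336 = 38.81 mg/L, and at the critical point k_2 D_c = k_1 L, so D_c = (0.210/1.32) × 38.81 = 6.174 mg/L.
x_c = v t_c = 0.254 m/s × 1.475 d × 86400 s/d = 32380 m ≈ 32.4 km.

t_c ≈ 1.48 d; D_c ≈ 6.17 mg/L; x_c ≈ 32.4 km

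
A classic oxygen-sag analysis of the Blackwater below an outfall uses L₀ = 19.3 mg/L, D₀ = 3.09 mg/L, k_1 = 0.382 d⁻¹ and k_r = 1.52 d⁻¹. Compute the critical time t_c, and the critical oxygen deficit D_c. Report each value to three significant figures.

t_c ≈ 0.644 d; D_c ≈ 3.79 mg/L

t_c = [1/(k_r−k_1)] ln[(k_r/k_1)(1 − D₀(k_r−k_1)/(k_1 L₀))]
= [1/(1.52−0.382)] ln[(1.52/0.382)(1 − 3.09×1.138/(0.382×19.3))]
= (1/1.138) ln[3.979 × 0.5230] = 0.8787 × ln(2.081) = 0.8787 × 0.7330 = 0.6441 d.
D_c = (k_1/k_r) L₀ e^(−k_1 t_c) = (0.382/1.52) × 19.3 × e^(−0.382×0.6441) = 0.2513 × 19.3 × 0.7819 = 3.792 mg/L.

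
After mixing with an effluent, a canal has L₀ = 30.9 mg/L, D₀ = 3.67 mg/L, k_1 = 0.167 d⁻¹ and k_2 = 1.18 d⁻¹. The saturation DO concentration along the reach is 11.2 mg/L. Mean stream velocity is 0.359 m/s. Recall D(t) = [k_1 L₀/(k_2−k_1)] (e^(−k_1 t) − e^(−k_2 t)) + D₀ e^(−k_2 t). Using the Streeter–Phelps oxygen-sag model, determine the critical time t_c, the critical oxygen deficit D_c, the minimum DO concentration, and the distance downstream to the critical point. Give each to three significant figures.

t_c ≈ 0.672 d; D_c ≈ 3.91 mg/L; min DO ≈ 7.29 mg/L; x_c ≈ 20.8 km

t_c = [1/(k_2−k_1)] ln[(k_2/k_1)(1 − D₀(k_2−k_1)/(k_1 L₀))]
= [1/(1.18−0.167)] ln[(1.18/0.167)(1 − 3.67×1.013/(0.167×30.9))]
= (1/1.013) ln[7.066 × 0.2796] = 0.9872 × ln(1.975) = 0.9872 × 0.6807 = 0.6720 d.
D_c = (k_1/k_2) L₀ e^(−k_1 t_c) = (0.167/1.18) × 30.9 × e^(−0.167×0.6720) = 0.1415 × 30.9 × 0.8938 = 3.909 mg/L.
Minimum DO = C_s − D_c = 11.2 − 3.909 = 7.291 mg/L.
x_c = v t_c = 0.359 m/s × 0.6720 d × 86400 s/d = 20840 m ≈ 20.8 km.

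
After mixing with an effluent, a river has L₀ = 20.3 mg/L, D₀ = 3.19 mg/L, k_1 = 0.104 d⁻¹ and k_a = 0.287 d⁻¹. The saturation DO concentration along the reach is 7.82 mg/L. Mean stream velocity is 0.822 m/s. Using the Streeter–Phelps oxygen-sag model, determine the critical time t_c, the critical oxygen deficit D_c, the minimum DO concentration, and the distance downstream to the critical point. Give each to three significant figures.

t_c = [1/(k_a−k_1)] ln[(k_a/k_1)(1 − D₀(k_a−k_1)/(k_1 L₀))]
= [1/(0.287−0.104)] ln[(0.287/0.104)(1 − 3.19×0.1830/(0.104×20.3))]
= (1/0.1830) ln[2.760 × 0.7235] = 5.464 × ln(1.997) = 5.464 × 0.6914 = 3.778 d.
L(t_c) = L₀ e^(−k_1 t_c) = 20.3 × 0.6751 = 13.70 mg/L, and at the critical point k_a D_c = k_1 L, so D_c = (0.104/0.287) × 13.70 = 4.966 mg/L.
Minimum DO = C_s − D_c = 7.82 − 4.966 = 2.854 mg/L.
x_c = v t_c = 0.822 m/s × 3.778 d × 86400 s/d = 268300 m ≈ 268 km.

t_c ≈ 3.78 d; D_c ≈ 4.97 mg/L; min DO ≈ 2.85 mg/L; x_c ≈ 268 km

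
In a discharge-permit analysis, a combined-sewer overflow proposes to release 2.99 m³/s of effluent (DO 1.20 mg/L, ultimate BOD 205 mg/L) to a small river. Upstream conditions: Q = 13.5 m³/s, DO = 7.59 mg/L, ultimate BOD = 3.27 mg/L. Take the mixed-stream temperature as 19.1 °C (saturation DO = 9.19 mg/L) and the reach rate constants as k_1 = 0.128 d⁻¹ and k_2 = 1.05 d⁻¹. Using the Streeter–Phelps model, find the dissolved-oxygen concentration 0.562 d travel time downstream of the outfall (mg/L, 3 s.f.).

DO ≈ 5.58 mg/L

Mixed DO = (13.5×7.59 + 2.99×1.20)/(13.5+2.99) = 106.1/16.49 = 6.431 mg/L.
Mixed L₀ = (13.5×3.27 + 2.99×205)/(16.49) = 657.1/16.49 = 39.85 mg/L.
Initial deficit D₀ = C_s − DO₀ = 9.19 − 6.431 = 2.759 mg/L.
D(0.562) = [0.128×39.85/(1.05−0.128)](e^(−0.128×0.562) − e^(−1.05×0.562)) + 2.759 e^(−1.05×0.562)
= 5.532 × (0.9306 − 0.5543) + 2.759 × 0.5543 = 3.611 mg/L.
DO = 9.19 − 3.611 = 5.579 mg/L.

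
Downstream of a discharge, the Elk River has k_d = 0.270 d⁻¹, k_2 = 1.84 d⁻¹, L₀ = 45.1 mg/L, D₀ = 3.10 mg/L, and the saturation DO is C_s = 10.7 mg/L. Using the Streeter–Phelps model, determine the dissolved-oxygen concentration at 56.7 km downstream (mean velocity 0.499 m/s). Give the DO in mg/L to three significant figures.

DO ≈ 5.68 mg/L

Travel time t = x/v = 56.7 km / (0.499 m/s) = 56700 m / 0.499 m/s = 113600 s = 1.315 d.
k_d L₀/(k_2−k_d) = 0.270×45.1/(1.84−0.270) = 12.18/1.570 = 7.756 mg/L.
e^(−k_d t) = e^(−0.270×1.315) = 0.7011; e^(−k_2 t) = e^(−1.84×1.315) = 0.08894.
D = 7.756 × (0.7011 − 0.08894) + 3.10 × 0.08894 = 4.748 + 0.2757 = 5.024 mg/L.
DO = C_s − D = 10.7 − 5.024 = 5.676 mg/L.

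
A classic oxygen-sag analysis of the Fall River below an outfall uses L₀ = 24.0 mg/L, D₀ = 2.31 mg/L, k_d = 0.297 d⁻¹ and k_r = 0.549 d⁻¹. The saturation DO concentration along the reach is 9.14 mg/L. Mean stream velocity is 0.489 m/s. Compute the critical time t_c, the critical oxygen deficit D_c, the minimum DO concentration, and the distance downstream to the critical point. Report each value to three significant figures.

With k_r/k_d = 1.848 and 1 − D₀(k_r−k_d)/(k_d L₀) = 0.9183,
t_c = ln(1.848 × 0.9183) / (0.549 − 0.297) = ln(1.698) / 0.2520 = 0.5292/0.2520 = 2.100 d.
D_c = (k_d/k_r) L₀ e^(−k_d t_c) = (0.297/0.549) × 24.0 × e^(−0.297×2.100) = 0.5410 × 24.0 × 0.5360 = 6.959 mg/L.
Minimum DO = C_s − D_c = 9.14 − 6.959 = 2.181 mg/L.
x_c = v t_c = 0.489 m/s × 2.100 d × 86400 s/d = 88720 m ≈ 88.7 km.

t_c ≈ 2.10 d; D_c ≈ 6.96 mg/L; min DO ≈ 2.18 mg/L; x_c ≈ 88.7 km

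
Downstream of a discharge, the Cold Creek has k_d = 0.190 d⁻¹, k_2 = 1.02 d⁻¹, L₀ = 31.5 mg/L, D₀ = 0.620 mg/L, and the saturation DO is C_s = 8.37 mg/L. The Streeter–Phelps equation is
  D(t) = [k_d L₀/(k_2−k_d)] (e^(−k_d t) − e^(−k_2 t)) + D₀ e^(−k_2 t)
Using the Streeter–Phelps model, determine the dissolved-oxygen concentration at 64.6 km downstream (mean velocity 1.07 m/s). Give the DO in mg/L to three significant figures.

DO ≈ 5.29 mg/L

Travel time t = x/v = 64.6 km / (1.07 m/s) = 64600 m / 1.07 m/s = 60370 s = 0.6988 d.
k_d L₀/(k_2−k_d) = 0.190×31.5/(1.02−0.190) = 5.985/0.8300 = 7.211 mg/L.
e^(−k_d t) = e^(−0.190×0.6988) = 0.8757; e^(−k_2 t) = e^(−1.02×0.6988) = 0.4903.
D = 7.211 × (0.8757 − 0.4903) + 0.620 × 0.4903 = 2.779 + 0.3040 = 3.083 mg/L.
DO = C_s − D = 8.37 − 3.083 = 5.287 mg/L.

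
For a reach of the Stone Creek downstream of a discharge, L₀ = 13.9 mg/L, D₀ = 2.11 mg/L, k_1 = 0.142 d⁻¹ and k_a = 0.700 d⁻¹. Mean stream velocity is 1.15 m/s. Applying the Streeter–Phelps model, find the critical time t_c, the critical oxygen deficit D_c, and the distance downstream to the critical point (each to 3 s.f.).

t_c ≈ 1.23 d; D_c ≈ 2.37 mg/L; x_c ≈ 122 km

At the critical point dD/dt = 0, so k_1 L₀ e^(−k_1 t) = k_a D. Substituting D(t) from the Streeter–Phelps equation and solving for t gives
t_c = ln[(k_a/k_1)(1 − D₀(k_a−k_1)/(k_1 L₀))] / (k_a−k_1).
Here k_a−k_1 = 0.5580 d⁻¹ and 1 − D₀(k_a−k_1)/(k_1 L₀) = 1 − 2.11×0.5580/(0.142×13.9) = 0.4035, so
t_c = ln(4.930 × 0.4035) / 0.5580 = 0.6877 / 0.5580 = 1.232 d.
D_c = (k_1/k_a) L₀ e^(−k_1 t_c) = (0.142/0.700) × 13.9 × e^(−0.142×1.232) = 0.2029 × 13.9 × 0.8395 = 2.367 mg/L.
x_c = v t_c = 1.15 m/s × 1.232 d × 86400 s/d = 122400 m ≈ 122 km.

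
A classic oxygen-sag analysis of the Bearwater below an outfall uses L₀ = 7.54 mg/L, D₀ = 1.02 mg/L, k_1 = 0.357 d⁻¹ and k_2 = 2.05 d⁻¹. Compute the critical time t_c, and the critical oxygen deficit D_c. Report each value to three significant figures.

With k_2/k_1 = 5.742 and 1 − D₀(k_2−k_1)/(k_1 L₀) = 0.3585,
t_c = ln(5.742 × 0.3585) / (2.05 − 0.357) = ln(2.058) / 1.693 = 0.7219/1.693 = 0.4264 d.
L(t_c) = L₀ e^(−k_1 t_c) = 7.54 × 0.8588 = 6.475 mg/L, and at the critical point k_2 D_c = k_1 L, so D_c = (0.357/2.05) × 6.475 = 1.128 mg/L.

t_c ≈ 0.426 d; D_c ≈ 1.13 mg/L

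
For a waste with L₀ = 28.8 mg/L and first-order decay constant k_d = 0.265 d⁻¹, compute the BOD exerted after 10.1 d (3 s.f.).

y ≈ 26.8 mg/L

y_t = L₀(1 − e^(−k_d t)) = 28.8 × (1 − e^(−0.265×10.1))
= 28.8 × (1 − 0.06880) = 28.8 × 0.9312 = 26.82 mg/L.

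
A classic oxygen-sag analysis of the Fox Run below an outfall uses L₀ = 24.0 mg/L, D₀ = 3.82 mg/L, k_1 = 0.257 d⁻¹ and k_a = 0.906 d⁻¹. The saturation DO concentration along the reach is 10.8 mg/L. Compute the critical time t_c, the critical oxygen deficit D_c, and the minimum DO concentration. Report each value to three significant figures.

t_c = [1/(k_a−k_1)] ln[(k_a/k_1)(1 − D₀(k_a−k_1)/(k_1 L₀))]
= [1/(0.906−0.257)] ln[(0.906/0.257)(1 − 3.82×0.6490/(0.257×24.0))]
= (1/0.6490) ln[3.525 × 0.5981] = 1.541 × ln(2.108) = 1.541 × 0.7459 = 1.149 d.
D_c = (k_1/k_a) L₀ e^(−k_1 t_c) = (0.257/0.906) × 24.0 × e^(−0.257×1.149) = 0.2837 × 24.0 × 0.7443 = 5.067 mg/L.
Minimum DO = C_s − D_c = 10.8 − 5.067 = 5.733 mg/L.

t_c ≈ 1.15 d; D_c ≈ 5.07 mg/L; min DO ≈ 5.73 mg/L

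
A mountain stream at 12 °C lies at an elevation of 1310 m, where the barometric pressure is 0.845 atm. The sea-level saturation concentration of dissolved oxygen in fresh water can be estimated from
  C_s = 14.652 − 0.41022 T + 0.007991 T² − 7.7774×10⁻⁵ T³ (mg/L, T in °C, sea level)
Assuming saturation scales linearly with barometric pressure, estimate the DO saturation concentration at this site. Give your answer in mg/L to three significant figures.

C_s ≈ 9.08 mg/L

At sea level: C_s = 14.652 − 0.41022×12 + 0.007991×12² − 7.7774×10⁻⁵×12³ = 10.75 mg/L.
Pressure correction: C_s' = 10.75 × 0.845 = 9.080 mg/L.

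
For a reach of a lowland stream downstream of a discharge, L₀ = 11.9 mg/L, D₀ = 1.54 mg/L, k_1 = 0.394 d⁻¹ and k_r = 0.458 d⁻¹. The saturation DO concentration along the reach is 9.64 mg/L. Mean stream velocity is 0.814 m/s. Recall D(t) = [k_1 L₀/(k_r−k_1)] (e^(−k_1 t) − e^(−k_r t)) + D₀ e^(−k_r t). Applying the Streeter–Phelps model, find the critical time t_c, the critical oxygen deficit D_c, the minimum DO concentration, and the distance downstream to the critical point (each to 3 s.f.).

t_c ≈ 2.02 d; D_c ≈ 4.62 mg/L; min DO ≈ 5.02 mg/L; x_c ≈ 142 km

At the critical point dD/dt = 0, so k_1 L₀ e^(−k_1 t) = k_r D. Substituting D(t) from the Streeter–Phelps equation and solving for t gives
t_c = ln[(k_r/k_1)(1 − D₀(k_r−k_1)/(k_1 L₀))] / (k_r−k_1).
Here k_r−k_1 = 0.06400 d⁻¹ and 1 − D₀(k_r−k_1)/(k_1 L₀) = 1 − 1.54×0.06400/(0.394×11.9) = 0.9790, so
t_c = ln(1.162 × 0.9790) / 0.06400 = 0.1293 / 0.06400 = 2.020 d.
L(t_c) = L₀ e^(−k_1 t_c) = 11.9 × 0.4512 = 5.369 mg/L, and at the critical point k_r D_c = k_1 L, so D_c = (0.394/0.458) × 5.369 = 4.619 mg/L.
Minimum DO = C_s − D_c = 9.64 − 4.619 = 5.021 mg/L.
x_c = v t_c = 0.814 m/s × 2.020 d × 86400 s/d = 142100 m ≈ 142 km.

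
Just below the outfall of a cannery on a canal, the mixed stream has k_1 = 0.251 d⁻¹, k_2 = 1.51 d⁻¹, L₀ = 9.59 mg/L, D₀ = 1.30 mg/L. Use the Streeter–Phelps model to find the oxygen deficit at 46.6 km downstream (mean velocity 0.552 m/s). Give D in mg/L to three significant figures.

Travel time t = x/v = 46.6 km / (0.552 m/s) = 46600 m / 0.552 m/s = 84420 s = 0.9771 d.
k_1 L₀/(k_2−k_1) = 0.251×9.59/(1.51−0.251) = 2.407/1.259 = 1.912 mg/L.
e^(−k_1 t) = e^(−0.251×0.9771) = 0.7825; e^(−k_2 t) = e^(−1.51×0.9771) = 0.2287.
D = 1.912 × (0.7825 − 0.2287) + 1.30 × 0.2287 = 1.059 + 0.2973 = 1.356 mg/L.

D ≈ 1.36 mg/L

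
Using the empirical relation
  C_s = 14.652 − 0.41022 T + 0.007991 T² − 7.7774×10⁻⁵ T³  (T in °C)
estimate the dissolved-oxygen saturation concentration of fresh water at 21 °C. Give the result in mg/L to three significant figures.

C_s ≈ 8.84 mg/L

C_s = 14.652 − 0.41022×21 + 0.007991×21² − 7.7774×10⁻⁵×21³ = 8.841 mg/L.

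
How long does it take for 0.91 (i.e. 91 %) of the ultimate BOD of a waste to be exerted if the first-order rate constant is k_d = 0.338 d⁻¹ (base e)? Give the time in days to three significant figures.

y/L₀ = 1 − e^(−k_d t) = 0.91 ⇒ e^(−k_d t) = 0.0900
t = −ln(0.0900) / 0.338 = 2.408 / 0.338 = 7.124 d.

t ≈ 7.12 d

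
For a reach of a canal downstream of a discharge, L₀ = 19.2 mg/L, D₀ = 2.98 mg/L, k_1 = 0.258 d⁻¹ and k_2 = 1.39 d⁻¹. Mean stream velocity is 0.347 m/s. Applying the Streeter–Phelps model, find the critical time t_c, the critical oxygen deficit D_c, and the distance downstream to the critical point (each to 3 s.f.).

At the critical point dD/dt = 0, so k_1 L₀ e^(−k_1 t) = k_2 D. Substituting D(t) from the Streeter–Phelps equation and solving for t gives
t_c = ln[(k_2/k_1)(1 − D₀(k_2−k_1)/(k_1 L₀))] / (k_2−k_1).
Here k_2−k_1 = 1.132 d⁻¹ and 1 − D₀(k_2−k_1)/(k_1 L₀) = 1 − 2.98×1.132/(0.258×19.2) = 0.3190, so
t_c = ln(5.388 × 0.3190) / 1.132 = 0.5416 / 1.132 = 0.4784 d.
D_c = (k_1/k_2) L₀ e^(−k_1 t_c) = (0.258/1.39) × 19.2 × e^(−0.258×0.4784) = 0.1856 × 19.2 × 0.8839 = 3.150 mg/L.
x_c = v t_c = 0.347 m/s × 0.4784 d × 86400 s/d = 14340 m ≈ 14.3 km.

t_c ≈ 0.478 d; D_c ≈ 3.15 mg/L; x_c ≈ 14.3 km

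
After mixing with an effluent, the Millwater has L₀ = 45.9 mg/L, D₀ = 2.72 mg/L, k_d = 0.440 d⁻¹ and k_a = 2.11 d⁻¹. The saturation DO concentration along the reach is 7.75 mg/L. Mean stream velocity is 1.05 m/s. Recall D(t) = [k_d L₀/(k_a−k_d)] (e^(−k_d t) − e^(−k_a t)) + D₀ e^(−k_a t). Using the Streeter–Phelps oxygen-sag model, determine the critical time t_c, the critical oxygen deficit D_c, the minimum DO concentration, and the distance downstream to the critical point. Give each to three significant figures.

t_c = [1/(k_a−k_d)] ln[(k_a/k_d)(1 − D₀(k_a−k_d)/(k_d L₀))]
= [1/(2.11−0.440)] ln[(2.11/0.440)(1 − 2.72×1.670/(0.440×45.9))]
= (1/1.670) ln[4.795 × 0.7751] = 0.5988 × ln(3.717) = 0.5988 × 1.313 = 0.7862 d.
L(t_c) = L₀ e^(−k_d t_c) = 45.9 × 0.7076 = 32.48 mg/L, and at the critical point k_a D_c = k_d L, so D_c = (0.440/2.11) × 32.48 = 6.773 mg/L.
Minimum DO = C_s − D_c = 7.75 − 6.773 = 0.9774 mg/L.
x_c = v t_c = 1.05 m/s × 0.7862 d × 86400 s/d = 71320 m ≈ 71.3 km.

t_c ≈ 0.786 d; D_c ≈ 6.77 mg/L; min DO ≈ 0.977 mg/L; x_c ≈ 71.3 km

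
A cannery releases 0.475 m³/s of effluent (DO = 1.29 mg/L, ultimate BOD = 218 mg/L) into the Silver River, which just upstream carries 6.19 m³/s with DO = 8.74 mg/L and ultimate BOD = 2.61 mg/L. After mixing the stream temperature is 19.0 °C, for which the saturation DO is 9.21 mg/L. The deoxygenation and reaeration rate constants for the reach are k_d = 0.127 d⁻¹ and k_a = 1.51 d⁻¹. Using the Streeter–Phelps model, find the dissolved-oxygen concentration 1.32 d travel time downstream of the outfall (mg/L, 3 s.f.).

Mixed DO = (6.19×8.74 + 0.475×1.29)/(6.19+0.475) = 54.71/6.665 = 8.209 mg/L.
Mixed L₀ = (6.19×2.61 + 0.475×218)/(6.665) = 119.7/6.665 = 17.96 mg/L.
Initial deficit D₀ = C_s − DO₀ = 9.21 − 8.209 = 1.001 mg/L.
D(1.32) = [0.127×17.96/(1.51−0.127)](e^(−0.127×1.32) − e^(−1.51×1.32)) + 1.001 e^(−1.51×1.32)
= 1.649 × (0.8457 − 0.1363) + 1.001 × 0.1363 = 1.306 mg/L.
DO = 9.21 − 1.306 = 7.904 mg/L.

DO ≈ 7.90 mg/L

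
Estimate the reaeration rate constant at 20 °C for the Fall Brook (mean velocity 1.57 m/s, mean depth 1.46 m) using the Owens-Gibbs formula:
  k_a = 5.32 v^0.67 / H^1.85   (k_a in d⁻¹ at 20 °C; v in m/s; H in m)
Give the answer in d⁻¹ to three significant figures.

k_a ≈ 3.57 d⁻¹

k_a = 5.32 × 1.57^0.67 / 1.46^1.85 = 5.32 × 1.353 / 2.014 = 3.574 d⁻¹.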